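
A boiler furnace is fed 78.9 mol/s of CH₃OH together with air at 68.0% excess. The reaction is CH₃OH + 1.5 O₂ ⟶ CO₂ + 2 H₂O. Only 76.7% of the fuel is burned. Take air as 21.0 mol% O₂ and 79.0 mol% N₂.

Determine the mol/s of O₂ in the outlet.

108 mol/s

Stoichiometric O₂ = 1.5 × 78.9 = 118.4 mol/s; O₂ fed = 118.4 × 1.680 = 198.8 mol/s.
N₂ fed = 198.8 × 79/21 = 748 mol/s.
Fuel reacted = 0.767 × 78.9 → ξ = 60.52 mol/s.
Outlet (n = n₀ + ν ξ):
  CH₃OH: 78.9 − 1(60.52) = 18.38
  O₂: 198.8 − 1.5(60.52) = 108.1
  N₂: 748 (inert)
  CO₂: 0 + 1(60.52) = 60.52
  H₂O: 0 + 2(60.52) = 121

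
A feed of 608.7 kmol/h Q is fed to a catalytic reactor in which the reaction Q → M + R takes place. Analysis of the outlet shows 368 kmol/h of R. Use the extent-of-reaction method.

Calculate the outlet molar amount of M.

For R: n = n₀ + 1ξ → 368 = 0 + 1ξ, giving ξ = 368 kmol/h.
Outlet amounts (n = n₀ + ν ξ):
  Q: 608.7 − 1(368) = 240.7
  M: 0 + 1(368) = 368
  R: 0 + 1(368) = 368

368 kmol/h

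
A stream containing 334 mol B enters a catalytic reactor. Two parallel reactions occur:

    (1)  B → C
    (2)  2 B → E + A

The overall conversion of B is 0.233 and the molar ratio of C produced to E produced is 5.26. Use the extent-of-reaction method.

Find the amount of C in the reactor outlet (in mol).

56.4 mol

Conversion of B: B consumed = 0.233 × 334 = 77.82 mol = 1ξ₁ + 2ξ₂.
Selectivity: 1ξ₁ / (1ξ₂) = 5.26 → ξ₁ = 5.26 ξ₂.
Substitute: (1·5.26 + 2) ξ₂ = 77.82 → ξ₂ = 10.72 mol, ξ₁ = 56.38 mol.
Outlet amounts (n = n₀ + Σ ν·ξ):
  B: 334 − 1(56.38) − 2(10.72) = 256.2
  C: 0 + 1(56.38) = 56.38
  E: 0 + 1(10.72) = 10.72
  A: 0 + 1(10.72) = 10.72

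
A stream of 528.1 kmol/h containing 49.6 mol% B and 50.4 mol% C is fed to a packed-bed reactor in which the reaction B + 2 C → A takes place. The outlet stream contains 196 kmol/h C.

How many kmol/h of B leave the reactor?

227 kmol/h

For C: n = n₀ − 2ξ → 196 = 266.2 − 2ξ, giving ξ = 35.08 kmol/h.
Outlet amounts (n = n₀ + ν ξ):
  B: 261.9 − 1(35.08) = 226.9
  C: 266.2 − 2(35.08) = 196
  A: 0 + 1(35.08) = 35.08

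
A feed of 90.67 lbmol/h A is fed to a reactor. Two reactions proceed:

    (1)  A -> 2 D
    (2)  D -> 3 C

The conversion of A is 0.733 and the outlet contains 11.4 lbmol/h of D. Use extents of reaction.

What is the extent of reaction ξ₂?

ξ₂ = 122 lbmol/h

Conversion of A: A consumed = 1ξ₁ = 0.733 × 90.67 → ξ₁ = 66.46 lbmol/h.
D balance: n_D = 0 + 2ξ₁ − 1ξ₂ = 11.4 → ξ₂ = (2·66.46 − 11.4)/1 = 121.5 lbmol/h.
Outlet amounts (n = n₀ + Σ ν·ξ):
  A: 90.67 − 1(66.46) = 24.21
  D: 0 + 2(66.46) − 1(121.5) = 11.4
  C: 0 + 3(121.5) = 364.6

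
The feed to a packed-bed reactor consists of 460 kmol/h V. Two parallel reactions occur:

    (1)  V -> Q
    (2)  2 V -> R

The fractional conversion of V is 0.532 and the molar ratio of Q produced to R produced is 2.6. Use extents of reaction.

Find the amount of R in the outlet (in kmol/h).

53.2 kmol/h

Conversion of V: V consumed = 0.532 × 460 = 244.7 kmol/h = 1ξ₁ + 2ξ₂.
Selectivity: 1ξ₁ / (1ξ₂) = 2.6 → ξ₁ = 2.6 ξ₂.
Substitute: (1·2.6 + 2) ξ₂ = 244.7 → ξ₂ = 53.2 kmol/h, ξ₁ = 138.3 kmol/h.
Outlet amounts (n = n₀ + Σ ν·ξ):
  V: 460 − 1(138.3) − 2(53.2) = 215.3
  Q: 0 + 1(138.3) = 138.3
  R: 0 + 1(53.2) = 53.2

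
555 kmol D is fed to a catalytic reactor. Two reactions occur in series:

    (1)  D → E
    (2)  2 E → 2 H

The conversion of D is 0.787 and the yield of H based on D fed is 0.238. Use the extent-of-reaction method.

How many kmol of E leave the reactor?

Conversion of D: D consumed = 1ξ₁ = 0.787 × 555 → ξ₁ = 436.8 kmol.
Yield of H: 2ξ₂ / 555 = 0.238 → ξ₂ = 66.05 kmol.
Outlet amounts (n = n₀ + Σ ν·ξ):
  D: 555 − 1(436.8) = 118.2
  E: 0 + 1(436.8) − 2(66.05) = 304.7
  H: 0 + 2(66.05) = 132.1

305 kmol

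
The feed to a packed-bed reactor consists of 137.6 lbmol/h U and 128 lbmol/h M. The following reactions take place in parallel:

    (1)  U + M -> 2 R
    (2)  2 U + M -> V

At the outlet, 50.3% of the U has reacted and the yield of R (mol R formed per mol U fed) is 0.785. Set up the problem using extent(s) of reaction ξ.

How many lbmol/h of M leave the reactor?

66.4 lbmol/h

Yield of R: 2ξ₁ / 137.6 = 0.785 → ξ₁ = 54.01 lbmol/h.
Conversion of U: 1ξ₁ + 2ξ₂ = 0.503 × 137.6 = 69.21 → ξ₂ = 7.602 lbmol/h.
Outlet amounts (n = n₀ + Σ ν·ξ):
  U: 137.6 − 1(54.01) − 2(7.602) = 68.39
  M: 128 − 1(54.01) − 1(7.602) = 66.39
  R: 0 + 2(54.01) = 108
  V: 0 + 1(7.602) = 7.602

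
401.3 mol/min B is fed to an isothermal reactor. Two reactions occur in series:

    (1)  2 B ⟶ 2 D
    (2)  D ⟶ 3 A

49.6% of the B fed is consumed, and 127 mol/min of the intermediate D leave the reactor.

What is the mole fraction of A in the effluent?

0.396

Conversion of B: B consumed = 2ξ₁ = 0.496 × 401.3 → ξ₁ = 99.52 mol/min.
D balance: n_D = 0 + 2ξ₁ − 1ξ₂ = 127 → ξ₂ = (2·99.52 − 127)/1 = 72.04 mol/min.
Outlet amounts (n = n₀ + Σ ν·ξ):
  B: 401.3 − 2(99.52) = 202.3
  D: 0 + 2(99.52) − 1(72.04) = 127
  A: 0 + 3(72.04) = 216.1
Total out = 545.4 mol/min; y_A = 216.1 / 545.4 = 0.3963.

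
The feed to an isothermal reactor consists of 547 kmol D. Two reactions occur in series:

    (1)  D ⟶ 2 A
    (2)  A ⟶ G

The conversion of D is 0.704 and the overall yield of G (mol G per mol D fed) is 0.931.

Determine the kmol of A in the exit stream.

Conversion of D: D consumed = 1ξ₁ = 0.704 × 547 → ξ₁ = 385.1 kmol.
Yield of G: 1ξ₂ / 547 = 0.931 → ξ₂ = 509.3 kmol.
Outlet amounts (n = n₀ + Σ ν·ξ):
  D: 547 − 1(385.1) = 161.9
  A: 0 + 2(385.1) − 1(509.3) = 260.9
  G: 0 + 1(509.3) = 509.3

261 kmol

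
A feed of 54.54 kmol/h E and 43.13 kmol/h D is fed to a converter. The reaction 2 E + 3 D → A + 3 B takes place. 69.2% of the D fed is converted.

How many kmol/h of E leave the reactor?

34.6 kmol/h

D reacted = 0.692 × 43.13 = 29.85 kmol/h; ν_D = −3, so ξ = 29.85/3 = 9.949 kmol/h.
Outlet amounts (n = n₀ + ν ξ):
  E: 54.54 − 2(9.949) = 34.64
  D: 43.13 − 3(9.949) = 13.28
  A: 0 + 1(9.949) = 9.949
  B: 0 + 3(9.949) = 29.85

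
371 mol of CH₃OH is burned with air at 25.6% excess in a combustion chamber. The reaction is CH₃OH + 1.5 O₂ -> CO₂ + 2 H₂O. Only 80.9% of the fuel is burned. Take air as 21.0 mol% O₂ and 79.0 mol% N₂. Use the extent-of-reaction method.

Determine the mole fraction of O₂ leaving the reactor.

0.0646

Stoichiometric O₂ = 1.5 × 371 = 556.5 mol; O₂ fed = 556.5 × 1.256 = 699 mol.
N₂ fed = 699 × 79/21 = 2629 mol.
Fuel reacted = 0.809 × 371 → ξ = 300.1 mol.
Outlet (n = n₀ + ν ξ):
  CH₃OH: 371 − 1(300.1) = 70.86
  O₂: 699 − 1.5(300.1) = 248.8
  N₂: 2629 (inert)
  CO₂: 0 + 1(300.1) = 300.1
  H₂O: 0 + 2(300.1) = 600.3
Total out = 3849 mol; y_O₂ = 248.8 / 3849 = 0.06462.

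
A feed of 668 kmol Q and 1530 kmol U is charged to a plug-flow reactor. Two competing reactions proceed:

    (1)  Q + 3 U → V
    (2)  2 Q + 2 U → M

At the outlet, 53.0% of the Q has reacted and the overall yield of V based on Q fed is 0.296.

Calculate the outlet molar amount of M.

78.2 kmol

Yield of V: 1ξ₁ / 668 = 0.296 → ξ₁ = 197.7 kmol.
Conversion of Q: 1ξ₁ + 2ξ₂ = 0.53 × 668 = 354 → ξ₂ = 78.16 kmol.
Outlet amounts (n = n₀ + Σ ν·ξ):
  Q: 668 − 1(197.7) − 2(78.16) = 314
  U: 1530 − 3(197.7) − 2(78.16) = 780.5
  V: 0 + 1(197.7) = 197.7
  M: 0 + 1(78.16) = 78.16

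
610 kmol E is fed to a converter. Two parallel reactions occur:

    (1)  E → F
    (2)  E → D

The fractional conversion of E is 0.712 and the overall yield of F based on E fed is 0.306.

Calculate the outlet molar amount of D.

248 kmol

Yield of F: 1ξ₁ / 610 = 0.306 → ξ₁ = 186.7 kmol.
Conversion of E: 1ξ₁ + 1ξ₂ = 0.712 × 610 = 434.3 → ξ₂ = 247.7 kmol.
Outlet amounts (n = n₀ + Σ ν·ξ):
  E: 610 − 1(186.7) − 1(247.7) = 175.7
  F: 0 + 1(186.7) = 186.7
  D: 0 + 1(247.7) = 247.7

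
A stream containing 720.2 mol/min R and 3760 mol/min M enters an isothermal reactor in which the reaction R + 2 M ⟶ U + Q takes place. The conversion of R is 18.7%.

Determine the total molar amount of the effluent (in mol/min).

R reacted = 0.187 × 720.2 = 134.7 mol/min; ν_R = −1, so ξ = 134.7/1 = 134.7 mol/min.
Outlet amounts (n = n₀ + ν ξ):
  R: 720.2 − 1(134.7) = 585.5
  M: 3760 − 2(134.7) = 3491
  U: 0 + 1(134.7) = 134.7
  Q: 0 + 1(134.7) = 134.7
Total out = 585.5 + 3491 + 134.7 + 134.7 = 4346 mol/min.

4350 mol/min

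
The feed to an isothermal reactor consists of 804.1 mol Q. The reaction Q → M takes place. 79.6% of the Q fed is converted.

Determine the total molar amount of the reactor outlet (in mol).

804 mol

Q reacted = 0.796 × 804.1 = 640.1 mol; ν_Q = −1, so ξ = 640.1/1 = 640.1 mol.
Outlet amounts (n = n₀ + ν ξ):
  Q: 804.1 − 1(640.1) = 164
  M: 0 + 1(640.1) = 640.1
Total out = 164 + 640.1 = 804.1 mol.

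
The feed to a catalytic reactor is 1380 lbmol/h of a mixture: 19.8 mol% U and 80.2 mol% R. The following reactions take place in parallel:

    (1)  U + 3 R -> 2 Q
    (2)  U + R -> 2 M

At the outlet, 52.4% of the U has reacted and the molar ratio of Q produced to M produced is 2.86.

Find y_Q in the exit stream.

0.182

Conversion of U: U consumed = 0.524 × 273.2 = 143.2 lbmol/h = 1ξ₁ + 1ξ₂.
Selectivity: 2ξ₁ / (2ξ₂) = 2.86 → ξ₁ = 2.86 ξ₂.
Substitute: (1·2.86 + 1) ξ₂ = 143.2 → ξ₂ = 37.09 lbmol/h, ξ₁ = 106.1 lbmol/h.
Outlet amounts (n = n₀ + Σ ν·ξ):
  U: 273.2 − 1(106.1) − 1(37.09) = 130.1
  R: 1107 − 3(106.1) − 1(37.09) = 751.4
  Q: 0 + 2(106.1) = 212.2
  M: 0 + 2(37.09) = 74.19
Total out = 1168 lbmol/h; y_Q = 212.2 / 1168 = 0.1817.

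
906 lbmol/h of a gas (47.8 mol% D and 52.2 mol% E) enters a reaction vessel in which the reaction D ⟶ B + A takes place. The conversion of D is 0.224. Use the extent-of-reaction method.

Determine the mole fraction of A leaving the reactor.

D reacted = 0.224 × 433.1 = 97.01 lbmol/h; ν_D = −1, so ξ = 97.01/1 = 97.01 lbmol/h.
Outlet amounts (n = n₀ + ν ξ):
  D: 433.1 − 1(97.01) = 336.1
  B: 0 + 1(97.01) = 97.01
  A: 0 + 1(97.01) = 97.01
  E: 472.9 (inert)
Total out = 1003 lbmol/h; y_A = 97.01 / 1003 = 0.09672.

0.0967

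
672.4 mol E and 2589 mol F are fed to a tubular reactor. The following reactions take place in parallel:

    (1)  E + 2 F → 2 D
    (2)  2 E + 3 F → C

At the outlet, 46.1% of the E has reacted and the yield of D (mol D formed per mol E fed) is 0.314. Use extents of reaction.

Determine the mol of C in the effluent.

102 mol

Yield of D: 2ξ₁ / 672.4 = 0.314 → ξ₁ = 105.6 mol.
Conversion of E: 1ξ₁ + 2ξ₂ = 0.461 × 672.4 = 310 → ξ₂ = 102.2 mol.
Outlet amounts (n = n₀ + Σ ν·ξ):
  E: 672.4 − 1(105.6) − 2(102.2) = 362.4
  F: 2589 − 2(105.6) − 3(102.2) = 2071
  D: 0 + 2(105.6) = 211.1
  C: 0 + 1(102.2) = 102.2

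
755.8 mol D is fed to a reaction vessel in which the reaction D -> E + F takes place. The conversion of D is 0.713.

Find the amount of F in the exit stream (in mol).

539 mol

D reacted = 0.713 × 755.8 = 538.9 mol; ν_D = −1, so ξ = 538.9/1 = 538.9 mol.
Outlet amounts (n = n₀ + ν ξ):
  D: 755.8 − 1(538.9) = 216.9
  E: 0 + 1(538.9) = 538.9
  F: 0 + 1(538.9) = 538.9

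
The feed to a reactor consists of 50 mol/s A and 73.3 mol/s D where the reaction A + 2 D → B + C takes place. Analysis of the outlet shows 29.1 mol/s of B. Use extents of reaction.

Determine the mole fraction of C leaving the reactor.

For B: n = n₀ + 1ξ → 29.1 = 0 + 1ξ, giving ξ = 29.1 mol/s.
Outlet amounts (n = n₀ + ν ξ):
  A: 50 − 1(29.1) = 20.9
  D: 73.3 − 2(29.1) = 15.1
  B: 0 + 1(29.1) = 29.1
  C: 0 + 1(29.1) = 29.1
Total out = 94.2 mol/s; y_C = 29.1 / 94.2 = 0.3089.

0.309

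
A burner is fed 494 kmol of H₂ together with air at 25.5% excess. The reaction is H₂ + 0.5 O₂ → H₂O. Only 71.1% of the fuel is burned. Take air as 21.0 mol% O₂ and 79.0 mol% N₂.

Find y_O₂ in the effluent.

Stoichiometric O₂ = 0.5 × 494 = 247 kmol; O₂ fed = 247 × 1.255 = 310 kmol.
N₂ fed = 310 × 79/21 = 1166 kmol.
Fuel reacted = 0.711 × 494 → ξ = 351.2 kmol.
Outlet (n = n₀ + ν ξ):
  H₂: 494 − 1(351.2) = 142.8
  O₂: 310 − 0.5(351.2) = 134.4
  N₂: 1166 (inert)
  H₂O: 0 + 1(351.2) = 351.2
Total out = 1795 kmol; y_O₂ = 134.4 / 1795 = 0.07488.

0.0749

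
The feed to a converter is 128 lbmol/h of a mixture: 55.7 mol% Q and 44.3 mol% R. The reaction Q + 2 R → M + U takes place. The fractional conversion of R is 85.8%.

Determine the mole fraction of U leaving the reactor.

0.235

R reacted = 0.858 × 56.7 = 48.65 lbmol/h; ν_R = −2, so ξ = 48.65/2 = 24.33 lbmol/h.
Outlet amounts (n = n₀ + ν ξ):
  Q: 71.3 − 1(24.33) = 46.97
  R: 56.7 − 2(24.33) = 8.052
  M: 0 + 1(24.33) = 24.33
  U: 0 + 1(24.33) = 24.33
Total out = 103.7 lbmol/h; y_U = 24.33 / 103.7 = 0.2346.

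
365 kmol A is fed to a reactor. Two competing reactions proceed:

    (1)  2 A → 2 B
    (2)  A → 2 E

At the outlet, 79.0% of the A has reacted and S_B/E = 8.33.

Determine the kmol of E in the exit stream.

Conversion of A: A consumed = 0.79 × 365 = 288.4 kmol = 2ξ₁ + 1ξ₂.
Selectivity: 2ξ₁ / (2ξ₂) = 8.33 → ξ₁ = 8.33 ξ₂.
Substitute: (2·8.33 + 1) ξ₂ = 288.4 → ξ₂ = 16.33 kmol, ξ₁ = 136 kmol.
Outlet amounts (n = n₀ + Σ ν·ξ):
  A: 365 − 2(136) − 1(16.33) = 76.65
  B: 0 + 2(136) = 272
  E: 0 + 2(16.33) = 32.66

32.7 kmol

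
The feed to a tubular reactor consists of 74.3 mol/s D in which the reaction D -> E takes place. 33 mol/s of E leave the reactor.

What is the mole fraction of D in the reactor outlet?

0.556

For E: n = n₀ + 1ξ → 33 = 0 + 1ξ, giving ξ = 33 mol/s.
Outlet amounts (n = n₀ + ν ξ):
  D: 74.3 − 1(33) = 41.3
  E: 0 + 1(33) = 33
Total out = 74.3 mol/s; y_D = 41.3 / 74.3 = 0.5559.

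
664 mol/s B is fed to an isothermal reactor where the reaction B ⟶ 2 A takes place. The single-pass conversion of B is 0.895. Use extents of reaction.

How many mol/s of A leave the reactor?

B reacted = 0.895 × 664 = 594.3 mol/s; ν_B = −1, so ξ = 594.3/1 = 594.3 mol/s.
Outlet amounts (n = n₀ + ν ξ):
  B: 664 − 1(594.3) = 69.72
  A: 0 + 2(594.3) = 1189

1190 mol/s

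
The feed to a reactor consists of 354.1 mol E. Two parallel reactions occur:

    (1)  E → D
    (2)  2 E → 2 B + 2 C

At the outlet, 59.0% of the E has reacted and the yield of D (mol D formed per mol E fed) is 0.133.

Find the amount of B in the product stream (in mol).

162 mol

Yield of D: 1ξ₁ / 354.1 = 0.133 → ξ₁ = 47.1 mol.
Conversion of E: 1ξ₁ + 2ξ₂ = 0.59 × 354.1 = 208.9 → ξ₂ = 80.91 mol.
Outlet amounts (n = n₀ + Σ ν·ξ):
  E: 354.1 − 1(47.1) − 2(80.91) = 145.2
  D: 0 + 1(47.1) = 47.1
  B: 0 + 2(80.91) = 161.8
  C: 0 + 2(80.91) = 161.8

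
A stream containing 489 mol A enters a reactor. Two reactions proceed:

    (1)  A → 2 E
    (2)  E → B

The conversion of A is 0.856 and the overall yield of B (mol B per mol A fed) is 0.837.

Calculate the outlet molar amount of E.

Conversion of A: A consumed = 1ξ₁ = 0.856 × 489 → ξ₁ = 418.6 mol.
Yield of B: 1ξ₂ / 489 = 0.837 → ξ₂ = 409.3 mol.
Outlet amounts (n = n₀ + Σ ν·ξ):
  A: 489 − 1(418.6) = 70.42
  E: 0 + 2(418.6) − 1(409.3) = 427.9
  B: 0 + 1(409.3) = 409.3

428 mol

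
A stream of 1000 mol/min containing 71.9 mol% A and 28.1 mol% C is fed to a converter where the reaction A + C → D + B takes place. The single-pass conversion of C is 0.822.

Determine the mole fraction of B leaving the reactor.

0.231

C reacted = 0.822 × 281 = 231 mol/min; ν_C = −1, so ξ = 231/1 = 231 mol/min.
Outlet amounts (n = n₀ + ν ξ):
  A: 719 − 1(231) = 488
  C: 281 − 1(231) = 50.02
  D: 0 + 1(231) = 231
  B: 0 + 1(231) = 231
Total out = 1000 mol/min; y_B = 231 / 1000 = 0.231.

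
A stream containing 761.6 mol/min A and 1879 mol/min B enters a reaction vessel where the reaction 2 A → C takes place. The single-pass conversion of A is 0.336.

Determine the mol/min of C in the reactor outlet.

128 mol/min

A reacted = 0.336 × 761.6 = 255.9 mol/min; ν_A = −2, so ξ = 255.9/2 = 127.9 mol/min.
Outlet amounts (n = n₀ + ν ξ):
  A: 761.6 − 2(127.9) = 505.7
  C: 0 + 1(127.9) = 127.9
  B: 1879 (inert)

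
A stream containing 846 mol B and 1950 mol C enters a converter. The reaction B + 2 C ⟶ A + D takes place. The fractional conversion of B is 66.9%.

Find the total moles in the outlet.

B reacted = 0.669 × 846 = 566 mol; ν_B = −1, so ξ = 566/1 = 566 mol.
Outlet amounts (n = n₀ + ν ξ):
  B: 846 − 1(566) = 280
  C: 1950 − 2(566) = 818.1
  A: 0 + 1(566) = 566
  D: 0 + 1(566) = 566
Total out = 280 + 818.1 + 566 + 566 = 2230 mol.

2230 mol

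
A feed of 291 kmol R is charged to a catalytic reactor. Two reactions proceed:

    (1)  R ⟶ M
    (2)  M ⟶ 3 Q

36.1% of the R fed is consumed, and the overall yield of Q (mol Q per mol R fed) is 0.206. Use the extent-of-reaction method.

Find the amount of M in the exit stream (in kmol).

85.1 kmol

Conversion of R: R consumed = 1ξ₁ = 0.361 × 291 → ξ₁ = 105.1 kmol.
Yield of Q: 3ξ₂ / 291 = 0.206 → ξ₂ = 19.98 kmol.
Outlet amounts (n = n₀ + Σ ν·ξ):
  R: 291 − 1(105.1) = 185.9
  M: 0 + 1(105.1) − 1(19.98) = 85.07
  Q: 0 + 3(19.98) = 59.95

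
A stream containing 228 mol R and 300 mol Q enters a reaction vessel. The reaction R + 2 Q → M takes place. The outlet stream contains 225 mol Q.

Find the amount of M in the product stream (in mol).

For Q: n = n₀ − 2ξ → 225 = 300 − 2ξ, giving ξ = 37.5 mol.
Outlet amounts (n = n₀ + ν ξ):
  R: 228 − 1(37.5) = 190.5
  Q: 300 − 2(37.5) = 225
  M: 0 + 1(37.5) = 37.5

37.5 mol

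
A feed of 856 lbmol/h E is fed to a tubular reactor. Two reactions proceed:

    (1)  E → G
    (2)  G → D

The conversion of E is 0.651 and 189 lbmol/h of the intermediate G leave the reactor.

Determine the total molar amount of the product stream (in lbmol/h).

Conversion of E: E consumed = 1ξ₁ = 0.651 × 856 → ξ₁ = 557.3 lbmol/h.
G balance: n_G = 0 + 1ξ₁ − 1ξ₂ = 189 → ξ₂ = (1·557.3 − 189)/1 = 368.3 lbmol/h.
Outlet amounts (n = n₀ + Σ ν·ξ):
  E: 856 − 1(557.3) = 298.7
  G: 0 + 1(557.3) − 1(368.3) = 189
  D: 0 + 1(368.3) = 368.3
Total out = 298.7 + 189 + 368.3 = 856 lbmol/h.

856 lbmol/h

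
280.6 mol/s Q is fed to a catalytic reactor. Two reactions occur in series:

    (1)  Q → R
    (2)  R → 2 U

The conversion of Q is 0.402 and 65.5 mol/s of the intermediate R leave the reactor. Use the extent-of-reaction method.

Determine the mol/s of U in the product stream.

Conversion of Q: Q consumed = 1ξ₁ = 0.402 × 280.6 → ξ₁ = 112.8 mol/s.
R balance: n_R = 0 + 1ξ₁ − 1ξ₂ = 65.5 → ξ₂ = (1·112.8 − 65.5)/1 = 47.3 mol/s.
Outlet amounts (n = n₀ + Σ ν·ξ):
  Q: 280.6 − 1(112.8) = 167.8
  R: 0 + 1(112.8) − 1(47.3) = 65.5
  U: 0 + 2(47.3) = 94.6

94.6 mol/s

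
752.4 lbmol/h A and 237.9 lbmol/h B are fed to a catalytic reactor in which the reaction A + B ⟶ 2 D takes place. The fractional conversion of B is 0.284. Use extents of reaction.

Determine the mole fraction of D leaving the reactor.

0.136

B reacted = 0.284 × 237.9 = 67.56 lbmol/h; ν_B = −1, so ξ = 67.56/1 = 67.56 lbmol/h.
Outlet amounts (n = n₀ + ν ξ):
  A: 752.4 − 1(67.56) = 684.8
  B: 237.9 − 1(67.56) = 170.3
  D: 0 + 2(67.56) = 135.1
Total out = 990.3 lbmol/h; y_D = 135.1 / 990.3 = 0.1365.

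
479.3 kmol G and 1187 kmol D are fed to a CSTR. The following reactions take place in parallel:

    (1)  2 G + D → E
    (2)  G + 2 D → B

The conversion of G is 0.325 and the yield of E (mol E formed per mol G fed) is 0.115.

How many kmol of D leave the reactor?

1040 kmol

Yield of E: 1ξ₁ / 479.3 = 0.115 → ξ₁ = 55.12 kmol.
Conversion of G: 2ξ₁ + 1ξ₂ = 0.325 × 479.3 = 155.8 → ξ₂ = 45.53 kmol.
Outlet amounts (n = n₀ + Σ ν·ξ):
  G: 479.3 − 2(55.12) − 1(45.53) = 323.5
  D: 1187 − 1(55.12) − 2(45.53) = 1041
  E: 0 + 1(55.12) = 55.12
  B: 0 + 1(45.53) = 45.53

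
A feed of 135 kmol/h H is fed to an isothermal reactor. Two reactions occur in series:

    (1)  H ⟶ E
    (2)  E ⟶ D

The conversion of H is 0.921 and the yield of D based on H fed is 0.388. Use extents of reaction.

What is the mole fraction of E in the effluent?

0.533

Conversion of H: H consumed = 1ξ₁ = 0.921 × 135 → ξ₁ = 124.3 kmol/h.
Yield of D: 1ξ₂ / 135 = 0.388 → ξ₂ = 52.38 kmol/h.
Outlet amounts (n = n₀ + Σ ν·ξ):
  H: 135 − 1(124.3) = 10.66
  E: 0 + 1(124.3) − 1(52.38) = 71.96
  D: 0 + 1(52.38) = 52.38
Total out = 135 kmol/h; y_E = 71.96 / 135 = 0.533.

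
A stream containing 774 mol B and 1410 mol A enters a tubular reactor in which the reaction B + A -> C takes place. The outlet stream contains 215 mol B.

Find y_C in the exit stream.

For B: n = n₀ − 1ξ → 215 = 774 − 1ξ, giving ξ = 559 mol.
Outlet amounts (n = n₀ + ν ξ):
  B: 774 − 1(559) = 215
  A: 1410 − 1(559) = 851
  C: 0 + 1(559) = 559
Total out = 1625 mol; y_C = 559 / 1625 = 0.344.

0.344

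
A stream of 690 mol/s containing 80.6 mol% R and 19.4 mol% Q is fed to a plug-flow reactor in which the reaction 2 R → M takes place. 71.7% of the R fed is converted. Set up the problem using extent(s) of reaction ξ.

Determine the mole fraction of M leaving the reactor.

R reacted = 0.717 × 556.1 = 398.8 mol/s; ν_R = −2, so ξ = 398.8/2 = 199.4 mol/s.
Outlet amounts (n = n₀ + ν ξ):
  R: 556.1 − 2(199.4) = 157.4
  M: 0 + 1(199.4) = 199.4
  Q: 133.9 (inert)
Total out = 490.6 mol/s; y_M = 199.4 / 490.6 = 0.4064.

0.406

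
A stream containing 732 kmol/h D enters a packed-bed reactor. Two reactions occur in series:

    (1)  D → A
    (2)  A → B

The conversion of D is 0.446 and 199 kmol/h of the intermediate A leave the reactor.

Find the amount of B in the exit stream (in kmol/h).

Conversion of D: D consumed = 1ξ₁ = 0.446 × 732 → ξ₁ = 326.5 kmol/h.
A balance: n_A = 0 + 1ξ₁ − 1ξ₂ = 199 → ξ₂ = (1·326.5 − 199)/1 = 127.5 kmol/h.
Outlet amounts (n = n₀ + Σ ν·ξ):
  D: 732 − 1(326.5) = 405.5
  A: 0 + 1(326.5) − 1(127.5) = 199
  B: 0 + 1(127.5) = 127.5

127 kmol/h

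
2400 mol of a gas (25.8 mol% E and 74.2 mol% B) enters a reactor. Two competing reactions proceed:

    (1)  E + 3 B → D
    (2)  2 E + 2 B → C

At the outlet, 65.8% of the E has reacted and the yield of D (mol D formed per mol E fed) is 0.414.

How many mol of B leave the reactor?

861 mol

Yield of D: 1ξ₁ / 619.2 = 0.414 → ξ₁ = 256.3 mol.
Conversion of E: 1ξ₁ + 2ξ₂ = 0.658 × 619.2 = 407.4 → ξ₂ = 75.54 mol.
Outlet amounts (n = n₀ + Σ ν·ξ):
  E: 619.2 − 1(256.3) − 2(75.54) = 211.8
  B: 1781 − 3(256.3) − 2(75.54) = 860.7
  D: 0 + 1(256.3) = 256.3
  C: 0 + 1(75.54) = 75.54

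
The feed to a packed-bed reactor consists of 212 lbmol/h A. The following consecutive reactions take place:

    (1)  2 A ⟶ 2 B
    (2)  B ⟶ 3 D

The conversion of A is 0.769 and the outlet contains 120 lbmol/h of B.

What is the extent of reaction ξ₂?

Conversion of A: A consumed = 2ξ₁ = 0.769 × 212 → ξ₁ = 81.51 lbmol/h.
B balance: n_B = 0 + 2ξ₁ − 1ξ₂ = 120 → ξ₂ = (2·81.51 − 120)/1 = 43.03 lbmol/h.
Outlet amounts (n = n₀ + Σ ν·ξ):
  A: 212 − 2(81.51) = 48.97
  B: 0 + 2(81.51) − 1(43.03) = 120
  D: 0 + 3(43.03) = 129.1

ξ₂ = 43 lbmol/h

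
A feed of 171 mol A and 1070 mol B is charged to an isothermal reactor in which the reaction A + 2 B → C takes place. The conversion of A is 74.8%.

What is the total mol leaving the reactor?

985 mol

A reacted = 0.748 × 171 = 127.9 mol; ν_A = −1, so ξ = 127.9/1 = 127.9 mol.
Outlet amounts (n = n₀ + ν ξ):
  A: 171 − 1(127.9) = 43.09
  B: 1070 − 2(127.9) = 814.2
  C: 0 + 1(127.9) = 127.9
Total out = 43.09 + 814.2 + 127.9 = 985.2 mol.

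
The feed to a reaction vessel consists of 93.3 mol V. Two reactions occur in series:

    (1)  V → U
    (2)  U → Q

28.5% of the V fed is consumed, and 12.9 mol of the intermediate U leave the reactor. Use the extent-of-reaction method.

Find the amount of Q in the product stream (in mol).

Conversion of V: V consumed = 1ξ₁ = 0.285 × 93.3 → ξ₁ = 26.59 mol.
U balance: n_U = 0 + 1ξ₁ − 1ξ₂ = 12.9 → ξ₂ = (1·26.59 − 12.9)/1 = 13.69 mol.
Outlet amounts (n = n₀ + Σ ν·ξ):
  V: 93.3 − 1(26.59) = 66.71
  U: 0 + 1(26.59) − 1(13.69) = 12.9
  Q: 0 + 1(13.69) = 13.69

13.7 mol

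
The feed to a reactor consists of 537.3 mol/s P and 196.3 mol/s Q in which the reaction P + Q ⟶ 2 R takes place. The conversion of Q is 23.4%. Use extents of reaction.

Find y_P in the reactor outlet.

Q reacted = 0.234 × 196.3 = 45.93 mol/s; ν_Q = −1, so ξ = 45.93/1 = 45.93 mol/s.
Outlet amounts (n = n₀ + ν ξ):
  P: 537.3 − 1(45.93) = 491.4
  Q: 196.3 − 1(45.93) = 150.4
  R: 0 + 2(45.93) = 91.87
Total out = 733.6 mol/s; y_P = 491.4 / 733.6 = 0.6698.

0.67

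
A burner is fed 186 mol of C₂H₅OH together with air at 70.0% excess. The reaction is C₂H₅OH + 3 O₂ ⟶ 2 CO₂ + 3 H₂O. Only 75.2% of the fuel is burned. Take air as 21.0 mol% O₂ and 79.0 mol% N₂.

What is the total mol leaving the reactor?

4840 mol

Stoichiometric O₂ = 3 × 186 = 558 mol; O₂ fed = 558 × 1.700 = 948.6 mol.
N₂ fed = 948.6 × 79/21 = 3569 mol.
Fuel reacted = 0.752 × 186 → ξ = 139.9 mol.
Outlet (n = n₀ + ν ξ):
  C₂H₅OH: 186 − 1(139.9) = 46.13
  O₂: 948.6 − 3(139.9) = 529
  N₂: 3569 (inert)
  CO₂: 0 + 2(139.9) = 279.7
  H₂O: 0 + 3(139.9) = 419.6
Total out = 46.13 + 529 + 3569 + 279.7 + 419.6 = 4843 mol.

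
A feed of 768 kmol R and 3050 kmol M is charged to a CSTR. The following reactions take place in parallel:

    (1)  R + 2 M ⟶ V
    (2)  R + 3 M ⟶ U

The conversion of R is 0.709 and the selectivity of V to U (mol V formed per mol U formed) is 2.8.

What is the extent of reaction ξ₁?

ξ₁ = 401 kmol

Conversion of R: R consumed = 0.709 × 768 = 544.5 kmol = 1ξ₁ + 1ξ₂.
Selectivity: 1ξ₁ / (1ξ₂) = 2.8 → ξ₁ = 2.8 ξ₂.
Substitute: (1·2.8 + 1) ξ₂ = 544.5 → ξ₂ = 143.3 kmol, ξ₁ = 401.2 kmol.
Outlet amounts (n = n₀ + Σ ν·ξ):
  R: 768 − 1(401.2) − 1(143.3) = 223.5
  M: 3050 − 2(401.2) − 3(143.3) = 1818
  V: 0 + 1(401.2) = 401.2
  U: 0 + 1(143.3) = 143.3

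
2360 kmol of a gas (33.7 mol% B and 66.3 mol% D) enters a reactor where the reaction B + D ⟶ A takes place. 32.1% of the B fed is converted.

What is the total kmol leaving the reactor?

B reacted = 0.321 × 795.3 = 255.3 kmol; ν_B = −1, so ξ = 255.3/1 = 255.3 kmol.
Outlet amounts (n = n₀ + ν ξ):
  B: 795.3 − 1(255.3) = 540
  D: 1565 − 1(255.3) = 1309
  A: 0 + 1(255.3) = 255.3
Total out = 540 + 1309 + 255.3 = 2105 kmol.

2100 kmol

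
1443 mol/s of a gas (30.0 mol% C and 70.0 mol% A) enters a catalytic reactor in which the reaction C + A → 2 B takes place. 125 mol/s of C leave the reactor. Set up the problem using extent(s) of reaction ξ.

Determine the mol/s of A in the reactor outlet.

For C: n = n₀ − 1ξ → 125 = 432.9 − 1ξ, giving ξ = 307.9 mol/s.
Outlet amounts (n = n₀ + ν ξ):
  C: 432.9 − 1(307.9) = 125
  A: 1010 − 1(307.9) = 702.2
  B: 0 + 2(307.9) = 615.8

702 mol/s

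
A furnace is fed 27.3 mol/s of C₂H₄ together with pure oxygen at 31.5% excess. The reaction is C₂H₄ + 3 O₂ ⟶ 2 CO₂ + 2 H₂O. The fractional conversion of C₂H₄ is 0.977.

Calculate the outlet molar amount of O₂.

27.7 mol/s

Stoichiometric O₂ = 3 × 27.3 = 81.9 mol/s; O₂ fed = 81.9 × 1.315 = 107.7 mol/s.
Fuel reacted = 0.977 × 27.3 → ξ = 26.67 mol/s.
Outlet (n = n₀ + ν ξ):
  C₂H₄: 27.3 − 1(26.67) = 0.6279
  O₂: 107.7 − 3(26.67) = 27.68
  CO₂: 0 + 2(26.67) = 53.34
  H₂O: 0 + 2(26.67) = 53.34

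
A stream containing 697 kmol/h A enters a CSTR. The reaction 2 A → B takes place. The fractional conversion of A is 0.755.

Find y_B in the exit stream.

0.606

A reacted = 0.755 × 697 = 526.2 kmol/h; ν_A = −2, so ξ = 526.2/2 = 263.1 kmol/h.
Outlet amounts (n = n₀ + ν ξ):
  A: 697 − 2(263.1) = 170.8
  B: 0 + 1(263.1) = 263.1
Total out = 433.9 kmol/h; y_B = 263.1 / 433.9 = 0.6064.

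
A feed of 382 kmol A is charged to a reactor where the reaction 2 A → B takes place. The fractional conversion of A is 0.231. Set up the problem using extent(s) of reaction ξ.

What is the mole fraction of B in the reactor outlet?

0.131

A reacted = 0.231 × 382 = 88.24 kmol; ν_A = −2, so ξ = 88.24/2 = 44.12 kmol.
Outlet amounts (n = n₀ + ν ξ):
  A: 382 − 2(44.12) = 293.8
  B: 0 + 1(44.12) = 44.12
Total out = 337.9 kmol; y_B = 44.12 / 337.9 = 0.1306.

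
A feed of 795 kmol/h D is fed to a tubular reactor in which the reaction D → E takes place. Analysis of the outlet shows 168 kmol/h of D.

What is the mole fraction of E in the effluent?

For D: n = n₀ − 1ξ → 168 = 795 − 1ξ, giving ξ = 627 kmol/h.
Outlet amounts (n = n₀ + ν ξ):
  D: 795 − 1(627) = 168
  E: 0 + 1(627) = 627
Total out = 795 kmol/h; y_E = 627 / 795 = 0.7887.

0.789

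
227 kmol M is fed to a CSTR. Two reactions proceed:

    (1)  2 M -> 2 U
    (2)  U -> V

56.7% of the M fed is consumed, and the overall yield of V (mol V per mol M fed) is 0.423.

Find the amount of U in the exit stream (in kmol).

Conversion of M: M consumed = 2ξ₁ = 0.567 × 227 → ξ₁ = 64.35 kmol.
Yield of V: 1ξ₂ / 227 = 0.423 → ξ₂ = 96.02 kmol.
Outlet amounts (n = n₀ + Σ ν·ξ):
  M: 227 − 2(64.35) = 98.29
  U: 0 + 2(64.35) − 1(96.02) = 32.69
  V: 0 + 1(96.02) = 96.02

32.7 kmol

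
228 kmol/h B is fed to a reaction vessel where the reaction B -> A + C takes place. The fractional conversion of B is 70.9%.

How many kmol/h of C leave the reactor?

162 kmol/h

B reacted = 0.709 × 228 = 161.7 kmol/h; ν_B = −1, so ξ = 161.7/1 = 161.7 kmol/h.
Outlet amounts (n = n₀ + ν ξ):
  B: 228 − 1(161.7) = 66.35
  A: 0 + 1(161.7) = 161.7
  C: 0 + 1(161.7) = 161.7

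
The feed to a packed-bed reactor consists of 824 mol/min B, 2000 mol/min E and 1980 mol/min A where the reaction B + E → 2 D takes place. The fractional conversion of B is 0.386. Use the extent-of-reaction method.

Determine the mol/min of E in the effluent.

B reacted = 0.386 × 824 = 318.1 mol/min; ν_B = −1, so ξ = 318.1/1 = 318.1 mol/min.
Outlet amounts (n = n₀ + ν ξ):
  B: 824 − 1(318.1) = 505.9
  E: 2000 − 1(318.1) = 1682
  D: 0 + 2(318.1) = 636.1
  A: 1980 (inert)

1680 mol/min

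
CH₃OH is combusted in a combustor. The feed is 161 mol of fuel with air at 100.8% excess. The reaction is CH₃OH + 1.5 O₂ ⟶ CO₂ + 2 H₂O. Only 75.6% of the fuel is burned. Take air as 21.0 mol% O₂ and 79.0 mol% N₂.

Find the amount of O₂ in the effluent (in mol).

Stoichiometric O₂ = 1.5 × 161 = 241.5 mol; O₂ fed = 241.5 × 2.008 = 484.9 mol.
N₂ fed = 484.9 × 79/21 = 1824 mol.
Fuel reacted = 0.756 × 161 → ξ = 121.7 mol.
Outlet (n = n₀ + ν ξ):
  CH₃OH: 161 − 1(121.7) = 39.28
  O₂: 484.9 − 1.5(121.7) = 302.4
  N₂: 1824 (inert)
  CO₂: 0 + 1(121.7) = 121.7
  H₂O: 0 + 2(121.7) = 243.4

302 mol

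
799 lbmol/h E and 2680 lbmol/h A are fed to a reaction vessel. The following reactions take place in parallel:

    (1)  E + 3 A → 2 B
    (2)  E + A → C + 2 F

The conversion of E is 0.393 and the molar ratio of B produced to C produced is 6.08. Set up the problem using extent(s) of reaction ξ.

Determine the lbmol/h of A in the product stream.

1890 lbmol/h

Conversion of E: E consumed = 0.393 × 799 = 314 lbmol/h = 1ξ₁ + 1ξ₂.
Selectivity: 2ξ₁ / (1ξ₂) = 6.08 → ξ₁ = 3.04 ξ₂.
Substitute: (1·3.04 + 1) ξ₂ = 314 → ξ₂ = 77.72 lbmol/h, ξ₁ = 236.3 lbmol/h.
Outlet amounts (n = n₀ + Σ ν·ξ):
  E: 799 − 1(236.3) − 1(77.72) = 485
  A: 2680 − 3(236.3) − 1(77.72) = 1893
  B: 0 + 2(236.3) = 472.6
  C: 0 + 1(77.72) = 77.72
  F: 0 + 2(77.72) = 155.4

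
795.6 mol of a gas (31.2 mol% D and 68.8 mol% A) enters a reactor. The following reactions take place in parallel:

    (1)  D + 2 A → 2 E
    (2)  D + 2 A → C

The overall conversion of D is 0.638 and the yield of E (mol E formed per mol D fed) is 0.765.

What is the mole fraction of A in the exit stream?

Yield of E: 2ξ₁ / 248.2 = 0.765 → ξ₁ = 94.95 mol.
Conversion of D: 1ξ₁ + 1ξ₂ = 0.638 × 248.2 = 158.4 → ξ₂ = 63.42 mol.
Outlet amounts (n = n₀ + Σ ν·ξ):
  D: 248.2 − 1(94.95) − 1(63.42) = 89.86
  A: 547.4 − 2(94.95) − 2(63.42) = 230.6
  E: 0 + 2(94.95) = 189.9
  C: 0 + 1(63.42) = 63.42
Total out = 573.8 mol; y_A = 230.6 / 573.8 = 0.4019.

0.402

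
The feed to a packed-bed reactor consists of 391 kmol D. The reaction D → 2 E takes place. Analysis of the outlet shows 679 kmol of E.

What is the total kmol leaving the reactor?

For E: n = n₀ + 2ξ → 679 = 0 + 2ξ, giving ξ = 339.5 kmol.
Outlet amounts (n = n₀ + ν ξ):
  D: 391 − 1(339.5) = 51.5
  E: 0 + 2(339.5) = 679
Total out = 51.5 + 679 = 730.5 kmol.

730 kmol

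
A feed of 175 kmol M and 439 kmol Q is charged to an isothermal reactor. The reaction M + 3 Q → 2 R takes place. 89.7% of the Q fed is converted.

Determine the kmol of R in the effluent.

Q reacted = 0.897 × 439 = 393.8 kmol; ν_Q = −3, so ξ = 393.8/3 = 131.3 kmol.
Outlet amounts (n = n₀ + ν ξ):
  M: 175 − 1(131.3) = 43.74
  Q: 439 − 3(131.3) = 45.22
  R: 0 + 2(131.3) = 262.5

263 kmol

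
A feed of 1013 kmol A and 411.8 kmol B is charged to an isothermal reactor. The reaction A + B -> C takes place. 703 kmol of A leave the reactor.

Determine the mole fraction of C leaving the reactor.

For A: n = n₀ − 1ξ → 703 = 1013 − 1ξ, giving ξ = 310 kmol.
Outlet amounts (n = n₀ + ν ξ):
  A: 1013 − 1(310) = 703
  B: 411.8 − 1(310) = 101.8
  C: 0 + 1(310) = 310
Total out = 1115 kmol; y_C = 310 / 1115 = 0.2781.

0.278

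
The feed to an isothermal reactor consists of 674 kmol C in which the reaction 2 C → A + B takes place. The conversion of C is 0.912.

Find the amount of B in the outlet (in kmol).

307 kmol

C reacted = 0.912 × 674 = 614.7 kmol; ν_C = −2, so ξ = 614.7/2 = 307.3 kmol.
Outlet amounts (n = n₀ + ν ξ):
  C: 674 − 2(307.3) = 59.31
  A: 0 + 1(307.3) = 307.3
  B: 0 + 1(307.3) = 307.3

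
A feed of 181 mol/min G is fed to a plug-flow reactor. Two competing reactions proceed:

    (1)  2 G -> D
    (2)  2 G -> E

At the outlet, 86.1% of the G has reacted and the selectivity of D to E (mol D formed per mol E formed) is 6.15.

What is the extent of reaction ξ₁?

ξ₁ = 67 mol/min

Conversion of G: G consumed = 0.861 × 181 = 155.8 mol/min = 2ξ₁ + 2ξ₂.
Selectivity: 1ξ₁ / (1ξ₂) = 6.15 → ξ₁ = 6.15 ξ₂.
Substitute: (2·6.15 + 2) ξ₂ = 155.8 → ξ₂ = 10.9 mol/min, ξ₁ = 67.02 mol/min.
Outlet amounts (n = n₀ + Σ ν·ξ):
  G: 181 − 2(67.02) − 2(10.9) = 25.16
  D: 0 + 1(67.02) = 67.02
  E: 0 + 1(10.9) = 10.9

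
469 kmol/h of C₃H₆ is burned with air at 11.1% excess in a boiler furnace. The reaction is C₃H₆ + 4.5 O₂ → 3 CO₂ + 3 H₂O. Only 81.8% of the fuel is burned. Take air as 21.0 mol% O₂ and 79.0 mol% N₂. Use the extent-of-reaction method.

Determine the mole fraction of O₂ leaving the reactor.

0.0523

Stoichiometric O₂ = 4.5 × 469 = 2110 kmol/h; O₂ fed = 2110 × 1.111 = 2345 kmol/h.
N₂ fed = 2345 × 79/21 = 8821 kmol/h.
Fuel reacted = 0.818 × 469 → ξ = 383.6 kmol/h.
Outlet (n = n₀ + ν ξ):
  C₃H₆: 469 − 1(383.6) = 85.36
  O₂: 2345 − 4.5(383.6) = 618.4
  N₂: 8821 (inert)
  CO₂: 0 + 3(383.6) = 1151
  H₂O: 0 + 3(383.6) = 1151
Total out = 11830 kmol/h; y_O₂ = 618.4 / 11830 = 0.05229.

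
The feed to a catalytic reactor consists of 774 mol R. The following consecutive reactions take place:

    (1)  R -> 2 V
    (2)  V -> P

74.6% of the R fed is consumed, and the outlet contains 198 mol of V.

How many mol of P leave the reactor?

957 mol

Conversion of R: R consumed = 1ξ₁ = 0.746 × 774 → ξ₁ = 577.4 mol.
V balance: n_V = 0 + 2ξ₁ − 1ξ₂ = 198 → ξ₂ = (2·577.4 − 198)/1 = 956.8 mol.
Outlet amounts (n = n₀ + Σ ν·ξ):
  R: 774 − 1(577.4) = 196.6
  V: 0 + 2(577.4) − 1(956.8) = 198
  P: 0 + 1(956.8) = 956.8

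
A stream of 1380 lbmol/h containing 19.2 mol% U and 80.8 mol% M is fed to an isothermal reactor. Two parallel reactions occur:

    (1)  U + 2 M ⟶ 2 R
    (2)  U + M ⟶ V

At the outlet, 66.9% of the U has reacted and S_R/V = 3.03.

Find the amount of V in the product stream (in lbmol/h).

Conversion of U: U consumed = 0.669 × 265 = 177.3 lbmol/h = 1ξ₁ + 1ξ₂.
Selectivity: 2ξ₁ / (1ξ₂) = 3.03 → ξ₁ = 1.515 ξ₂.
Substitute: (1·1.515 + 1) ξ₂ = 177.3 → ξ₂ = 70.48 lbmol/h, ξ₁ = 106.8 lbmol/h.
Outlet amounts (n = n₀ + Σ ν·ξ):
  U: 265 − 1(106.8) − 1(70.48) = 87.7
  M: 1115 − 2(106.8) − 1(70.48) = 831
  R: 0 + 2(106.8) = 213.6
  V: 0 + 1(70.48) = 70.48

70.5 lbmol/h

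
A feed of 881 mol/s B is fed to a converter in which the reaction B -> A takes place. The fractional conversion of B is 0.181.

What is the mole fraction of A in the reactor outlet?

0.181

B reacted = 0.181 × 881 = 159.5 mol/s; ν_B = −1, so ξ = 159.5/1 = 159.5 mol/s.
Outlet amounts (n = n₀ + ν ξ):
  B: 881 − 1(159.5) = 721.5
  A: 0 + 1(159.5) = 159.5
Total out = 881 mol/s; y_A = 159.5 / 881 = 0.181.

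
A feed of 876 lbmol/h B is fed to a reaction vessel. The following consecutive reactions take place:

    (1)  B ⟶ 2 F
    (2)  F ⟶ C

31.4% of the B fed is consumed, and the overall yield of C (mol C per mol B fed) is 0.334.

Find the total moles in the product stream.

Conversion of B: B consumed = 1ξ₁ = 0.314 × 876 → ξ₁ = 275.1 lbmol/h.
Yield of C: 1ξ₂ / 876 = 0.334 → ξ₂ = 292.6 lbmol/h.
Outlet amounts (n = n₀ + Σ ν·ξ):
  B: 876 − 1(275.1) = 600.9
  F: 0 + 2(275.1) − 1(292.6) = 257.5
  C: 0 + 1(292.6) = 292.6
Total out = 600.9 + 257.5 + 292.6 = 1151 lbmol/h.

1150 lbmol/h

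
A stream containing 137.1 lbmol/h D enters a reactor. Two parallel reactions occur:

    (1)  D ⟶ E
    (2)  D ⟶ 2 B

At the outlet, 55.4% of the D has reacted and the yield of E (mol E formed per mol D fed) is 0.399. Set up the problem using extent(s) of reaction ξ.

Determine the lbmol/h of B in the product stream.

42.5 lbmol/h

Yield of E: 1ξ₁ / 137.1 = 0.399 → ξ₁ = 54.7 lbmol/h.
Conversion of D: 1ξ₁ + 1ξ₂ = 0.554 × 137.1 = 75.95 → ξ₂ = 21.25 lbmol/h.
Outlet amounts (n = n₀ + Σ ν·ξ):
  D: 137.1 − 1(54.7) − 1(21.25) = 61.15
  E: 0 + 1(54.7) = 54.7
  B: 0 + 2(21.25) = 42.5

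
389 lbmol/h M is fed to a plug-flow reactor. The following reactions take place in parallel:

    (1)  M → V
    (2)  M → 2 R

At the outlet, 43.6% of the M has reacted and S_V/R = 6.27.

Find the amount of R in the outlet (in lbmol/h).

Conversion of M: M consumed = 0.436 × 389 = 169.6 lbmol/h = 1ξ₁ + 1ξ₂.
Selectivity: 1ξ₁ / (2ξ₂) = 6.27 → ξ₁ = 12.54 ξ₂.
Substitute: (1·12.54 + 1) ξ₂ = 169.6 → ξ₂ = 12.53 lbmol/h, ξ₁ = 157.1 lbmol/h.
Outlet amounts (n = n₀ + Σ ν·ξ):
  M: 389 − 1(157.1) − 1(12.53) = 219.4
  V: 0 + 1(157.1) = 157.1
  R: 0 + 2(12.53) = 25.05

25.1 lbmol/h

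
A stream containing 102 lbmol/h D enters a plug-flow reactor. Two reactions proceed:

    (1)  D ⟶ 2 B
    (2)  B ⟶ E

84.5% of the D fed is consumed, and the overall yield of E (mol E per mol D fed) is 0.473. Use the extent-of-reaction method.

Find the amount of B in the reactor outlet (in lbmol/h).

124 lbmol/h

Conversion of D: D consumed = 1ξ₁ = 0.845 × 102 → ξ₁ = 86.19 lbmol/h.
Yield of E: 1ξ₂ / 102 = 0.473 → ξ₂ = 48.25 lbmol/h.
Outlet amounts (n = n₀ + Σ ν·ξ):
  D: 102 − 1(86.19) = 15.81
  B: 0 + 2(86.19) − 1(48.25) = 124.1
  E: 0 + 1(48.25) = 48.25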